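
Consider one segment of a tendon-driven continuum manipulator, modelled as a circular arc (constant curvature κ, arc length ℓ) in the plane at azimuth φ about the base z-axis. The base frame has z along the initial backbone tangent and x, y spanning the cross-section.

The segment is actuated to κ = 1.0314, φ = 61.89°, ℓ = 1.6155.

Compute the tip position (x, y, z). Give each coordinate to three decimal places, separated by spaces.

θ = κ·ℓ = 1.0314 × 1.6155 = 1.66623 rad
ρ = (1 − cos θ)/κ = (1 − -0.09529)/1.0314 = 1.06194
z = sin θ / κ = 0.99545/1.0314 = 0.96514
x = ρ cos φ = 1.06194 × cos(61.89°) = 0.50035
y = ρ sin φ = 1.06194 × sin(61.89°) = 0.93668

0.500 0.937 0.965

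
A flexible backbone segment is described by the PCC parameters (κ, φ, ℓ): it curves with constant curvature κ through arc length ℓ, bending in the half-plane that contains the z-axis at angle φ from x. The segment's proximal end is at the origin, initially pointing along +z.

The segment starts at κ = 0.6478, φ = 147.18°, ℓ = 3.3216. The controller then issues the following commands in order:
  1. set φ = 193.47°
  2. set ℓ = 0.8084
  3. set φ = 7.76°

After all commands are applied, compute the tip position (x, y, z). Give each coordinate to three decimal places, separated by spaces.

initial: κ=0.6478, φ=147.18°, ℓ=3.3216
cmd 1: set φ=193.47° → (κ,φ,ℓ)=(0.6478,193.47°,3.3216) → tip=(-2.3251,-0.5569,1.2904)
cmd 2: set ℓ=0.8084 → (κ,φ,ℓ)=(0.6478,193.47°,0.8084) → tip=(-0.2012,-0.0482,0.7720)
cmd 3: set φ=7.76° → (κ,φ,ℓ)=(0.6478,7.76°,0.8084) → tip=(0.2050,0.0279,0.7720)

0.205 0.028 0.772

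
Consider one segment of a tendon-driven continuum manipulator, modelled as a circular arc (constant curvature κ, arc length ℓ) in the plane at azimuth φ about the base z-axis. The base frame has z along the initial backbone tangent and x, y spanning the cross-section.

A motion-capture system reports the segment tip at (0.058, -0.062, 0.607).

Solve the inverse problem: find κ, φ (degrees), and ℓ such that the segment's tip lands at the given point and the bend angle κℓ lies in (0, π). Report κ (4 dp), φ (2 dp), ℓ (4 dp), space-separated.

ρ = √(x²+y²) = √(0.058² + -0.062²) = 0.08490
φ = atan2(y, x) mod 360° = atan2(-0.062, 0.058) = 313.0908°
|p|² = ρ² + z² = 0.08490² + 0.607² = 0.37566
κ = 2ρ / |p|² = 2×0.08490 / 0.37566 = 0.45201
θ = 2·atan2(ρ, z) = 2·atan2(0.08490, 0.607) = 0.27793 rad
ℓ = θ/κ = 0.27793/0.45201 = 0.61489

0.4520 313.09 0.6149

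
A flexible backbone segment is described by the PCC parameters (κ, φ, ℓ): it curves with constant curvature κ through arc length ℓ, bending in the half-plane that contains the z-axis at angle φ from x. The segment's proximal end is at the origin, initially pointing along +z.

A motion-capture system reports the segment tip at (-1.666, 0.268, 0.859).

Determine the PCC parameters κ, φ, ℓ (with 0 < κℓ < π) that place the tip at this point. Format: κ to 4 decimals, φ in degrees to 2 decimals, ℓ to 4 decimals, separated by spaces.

0.9413 170.86 2.3370

ρ = √(x²+y²) = √(-1.666² + 0.268²) = 1.68742
φ = atan2(y, x) mod 360° = atan2(0.268, -1.666) = 170.8614°
|p|² = ρ² + z² = 1.68742² + 0.859² = 3.58526
κ = 2ρ / |p|² = 2×1.68742 / 3.58526 = 0.94131
θ = 2·atan2(ρ, z) = 2·atan2(1.68742, 0.859) = 2.19985 rad
ℓ = θ/κ = 2.19985/0.94131 = 2.33701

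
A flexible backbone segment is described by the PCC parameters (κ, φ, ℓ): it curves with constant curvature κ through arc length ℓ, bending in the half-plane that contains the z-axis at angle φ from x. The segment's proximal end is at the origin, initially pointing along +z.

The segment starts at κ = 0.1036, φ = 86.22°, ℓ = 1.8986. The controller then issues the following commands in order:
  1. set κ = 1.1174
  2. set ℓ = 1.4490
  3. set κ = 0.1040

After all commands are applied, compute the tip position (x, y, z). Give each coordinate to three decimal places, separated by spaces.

0.007 0.109 1.444

initial: κ=0.1036, φ=86.22°, ℓ=1.8986
cmd 1: set κ=1.1174 → (κ,φ,ℓ)=(1.1174,86.22°,1.8986) → tip=(0.0899,1.3603,0.7626)
cmd 2: set ℓ=1.4490 → (κ,φ,ℓ)=(1.1174,86.22°,1.4490) → tip=(0.0618,0.9361,0.8939)
cmd 3: set κ=0.1040 → (κ,φ,ℓ)=(0.1040,86.22°,1.4490) → tip=(0.0072,0.1087,1.4435)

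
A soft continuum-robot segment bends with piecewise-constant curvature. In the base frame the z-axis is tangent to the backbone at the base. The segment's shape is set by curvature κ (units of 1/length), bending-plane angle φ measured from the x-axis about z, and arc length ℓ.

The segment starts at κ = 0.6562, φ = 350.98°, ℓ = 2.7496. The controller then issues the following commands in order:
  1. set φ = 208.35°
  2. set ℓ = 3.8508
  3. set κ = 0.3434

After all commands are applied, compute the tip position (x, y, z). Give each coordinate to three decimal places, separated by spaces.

initial: κ=0.6562, φ=350.98°, ℓ=2.7496
cmd 1: set φ=208.35° → (κ,φ,ℓ)=(0.6562,208.35°,2.7496) → tip=(-1.6515,-0.8911,1.4826)
cmd 2: set ℓ=3.8508 → (κ,φ,ℓ)=(0.6562,208.35°,3.8508) → tip=(-2.4368,-1.3148,0.8789)
cmd 3: set κ=0.3434 → (κ,φ,ℓ)=(0.3434,208.35°,3.8508) → tip=(-1.9326,-1.0428,2.8227)

-1.933 -1.043 2.823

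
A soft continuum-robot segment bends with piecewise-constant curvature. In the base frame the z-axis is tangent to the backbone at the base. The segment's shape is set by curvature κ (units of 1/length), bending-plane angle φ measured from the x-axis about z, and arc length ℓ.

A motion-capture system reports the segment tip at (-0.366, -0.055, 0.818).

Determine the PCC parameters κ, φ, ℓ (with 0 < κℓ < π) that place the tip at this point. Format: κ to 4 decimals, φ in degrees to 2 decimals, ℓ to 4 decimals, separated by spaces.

0.9183 188.55 0.9254

ρ = √(x²+y²) = √(-0.366² + -0.055²) = 0.37011
φ = atan2(y, x) mod 360° = atan2(-0.055, -0.366) = 188.5461°
|p|² = ρ² + z² = 0.37011² + 0.818² = 0.80610
κ = 2ρ / |p|² = 2×0.37011 / 0.80610 = 0.91827
θ = 2·atan2(ρ, z) = 2·atan2(0.37011, 0.818) = 0.84979 rad
ℓ = θ/κ = 0.84979/0.91827 = 0.92543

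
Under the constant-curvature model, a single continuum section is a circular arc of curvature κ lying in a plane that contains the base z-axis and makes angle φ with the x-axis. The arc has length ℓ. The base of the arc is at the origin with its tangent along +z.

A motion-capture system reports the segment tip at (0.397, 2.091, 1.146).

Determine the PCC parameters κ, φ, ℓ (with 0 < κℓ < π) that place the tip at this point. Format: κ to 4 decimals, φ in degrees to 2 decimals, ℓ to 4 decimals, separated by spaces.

ρ = √(x²+y²) = √(0.397² + 2.091²) = 2.12835
φ = atan2(y, x) mod 360° = atan2(2.091, 0.397) = 79.2497°
|p|² = ρ² + z² = 2.12835² + 1.146² = 5.84321
κ = 2ρ / |p|² = 2×2.12835 / 5.84321 = 0.72849
θ = 2·atan2(ρ, z) = 2·atan2(2.12835, 1.146) = 2.15374 rad
ℓ = θ/κ = 2.15374/0.72849 = 2.95645

0.7285 79.25 2.9564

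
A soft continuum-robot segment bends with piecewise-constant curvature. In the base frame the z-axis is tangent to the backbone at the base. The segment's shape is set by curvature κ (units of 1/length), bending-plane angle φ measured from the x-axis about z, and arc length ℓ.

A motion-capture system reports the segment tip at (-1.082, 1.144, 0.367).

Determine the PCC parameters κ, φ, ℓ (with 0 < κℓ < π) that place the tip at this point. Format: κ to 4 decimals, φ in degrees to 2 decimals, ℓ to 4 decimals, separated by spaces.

ρ = √(x²+y²) = √(-1.082² + 1.144²) = 1.57463
φ = atan2(y, x) mod 360° = atan2(1.144, -1.082) = 133.4046°
|p|² = ρ² + z² = 1.57463² + 0.367² = 2.61415
κ = 2ρ / |p|² = 2×1.57463 / 2.61415 = 1.20470
θ = 2·atan2(ρ, z) = 2·atan2(1.57463, 0.367) = 2.68363 rad
ℓ = θ/κ = 2.68363/1.20470 = 2.22763

1.2047 133.40 2.2276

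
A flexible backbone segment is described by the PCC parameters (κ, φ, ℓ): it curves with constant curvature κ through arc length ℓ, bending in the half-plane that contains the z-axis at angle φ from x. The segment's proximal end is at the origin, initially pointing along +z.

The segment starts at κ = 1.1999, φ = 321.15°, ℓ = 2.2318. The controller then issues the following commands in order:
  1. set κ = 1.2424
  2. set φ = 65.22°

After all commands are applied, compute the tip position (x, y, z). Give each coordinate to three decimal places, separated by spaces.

0.652 1.412 0.290

initial: κ=1.1999, φ=321.15°, ℓ=2.2318
cmd 1: set κ=1.2424 → (κ,φ,ℓ)=(1.2424,321.15°,2.2318) → tip=(1.2115,-0.9758,0.2902)
cmd 2: set φ=65.22° → (κ,φ,ℓ)=(1.2424,65.22°,2.2318) → tip=(0.6520,1.4124,0.2902)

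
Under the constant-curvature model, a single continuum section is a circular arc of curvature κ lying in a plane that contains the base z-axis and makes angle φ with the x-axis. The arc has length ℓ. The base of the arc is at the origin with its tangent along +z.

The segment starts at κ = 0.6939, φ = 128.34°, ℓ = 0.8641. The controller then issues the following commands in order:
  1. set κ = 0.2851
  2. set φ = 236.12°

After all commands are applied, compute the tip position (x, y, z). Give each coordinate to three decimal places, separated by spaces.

initial: κ=0.6939, φ=128.34°, ℓ=0.8641
cmd 1: set κ=0.2851 → (κ,φ,ℓ)=(0.2851,128.34°,0.8641) → tip=(-0.0657,0.0831,0.8554)
cmd 2: set φ=236.12° → (κ,φ,ℓ)=(0.2851,236.12°,0.8641) → tip=(-0.0590,-0.0879,0.8554)

-0.059 -0.088 0.855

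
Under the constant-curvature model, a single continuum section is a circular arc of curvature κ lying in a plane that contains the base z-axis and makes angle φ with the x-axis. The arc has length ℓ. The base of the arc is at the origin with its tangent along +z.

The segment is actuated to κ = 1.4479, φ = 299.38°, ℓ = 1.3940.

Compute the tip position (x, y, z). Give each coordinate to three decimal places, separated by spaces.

0.485 -0.862 0.623

θ = κ·ℓ = 1.4479 × 1.3940 = 2.01837 rad
ρ = (1 − cos θ)/κ = (1 − -0.43278)/1.4479 = 0.98956
z = sin θ / κ = 0.90150/1.4479 = 0.62262
x = ρ cos φ = 0.98956 × cos(299.38°) = 0.48548
y = ρ sin φ = 0.98956 × sin(299.38°) = -0.86229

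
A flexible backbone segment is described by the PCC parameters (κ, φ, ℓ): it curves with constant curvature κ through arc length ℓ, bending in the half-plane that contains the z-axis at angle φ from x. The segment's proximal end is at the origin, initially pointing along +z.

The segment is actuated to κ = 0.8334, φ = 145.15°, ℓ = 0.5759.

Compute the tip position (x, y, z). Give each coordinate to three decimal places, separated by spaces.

θ = κ·ℓ = 0.8334 × 0.5759 = 0.47996 rad
ρ = (1 − cos θ)/κ = (1 − 0.88702)/0.8334 = 0.13557
z = sin θ / κ = 0.46174/0.8334 = 0.55404
x = ρ cos φ = 0.13557 × cos(145.15°) = -0.11126
y = ρ sin φ = 0.13557 × sin(145.15°) = 0.07747

-0.111 0.077 0.554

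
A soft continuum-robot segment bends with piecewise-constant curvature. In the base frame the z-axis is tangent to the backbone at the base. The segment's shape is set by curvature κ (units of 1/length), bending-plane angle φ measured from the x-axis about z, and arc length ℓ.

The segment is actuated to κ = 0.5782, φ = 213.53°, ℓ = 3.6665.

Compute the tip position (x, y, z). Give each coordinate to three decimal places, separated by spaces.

θ = κ·ℓ = 0.5782 × 3.6665 = 2.11997 rad
ρ = (1 − cos θ)/κ = (1 − -0.52198)/0.5782 = 2.63228
z = sin θ / κ = 0.85296/0.5782 = 1.47519
x = ρ cos φ = 2.63228 × cos(213.53°) = -2.19426
y = ρ sin φ = 2.63228 × sin(213.53°) = -1.45400

-2.194 -1.454 1.475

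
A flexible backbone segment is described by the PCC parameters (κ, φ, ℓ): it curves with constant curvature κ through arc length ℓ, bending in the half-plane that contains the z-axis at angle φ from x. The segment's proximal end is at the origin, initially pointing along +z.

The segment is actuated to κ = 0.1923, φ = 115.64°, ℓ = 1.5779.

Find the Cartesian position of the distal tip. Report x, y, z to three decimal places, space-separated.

-0.103 0.214 1.554

θ = κ·ℓ = 0.1923 × 1.5779 = 0.30343 rad
ρ = (1 − cos θ)/κ = (1 − 0.95432)/0.1923 = 0.23756
z = sin θ / κ = 0.29880/0.1923 = 1.55380
x = ρ cos φ = 0.23756 × cos(115.64°) = -0.10280
y = ρ sin φ = 0.23756 × sin(115.64°) = 0.21417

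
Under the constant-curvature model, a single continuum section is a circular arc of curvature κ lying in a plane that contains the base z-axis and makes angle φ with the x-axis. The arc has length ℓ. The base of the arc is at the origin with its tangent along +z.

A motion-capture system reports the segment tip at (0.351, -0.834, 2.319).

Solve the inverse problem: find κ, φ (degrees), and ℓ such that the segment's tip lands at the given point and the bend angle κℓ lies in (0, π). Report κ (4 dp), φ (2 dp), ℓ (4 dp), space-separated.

0.2921 292.82 2.5476

ρ = √(x²+y²) = √(0.351² + -0.834²) = 0.90485
φ = atan2(y, x) mod 360° = atan2(-0.834, 0.351) = 292.8244°
|p|² = ρ² + z² = 0.90485² + 2.319² = 6.19652
κ = 2ρ / |p|² = 2×0.90485 / 6.19652 = 0.29205
θ = 2·atan2(ρ, z) = 2·atan2(0.90485, 2.319) = 0.74404 rad
ℓ = θ/κ = 0.74404/0.29205 = 2.54764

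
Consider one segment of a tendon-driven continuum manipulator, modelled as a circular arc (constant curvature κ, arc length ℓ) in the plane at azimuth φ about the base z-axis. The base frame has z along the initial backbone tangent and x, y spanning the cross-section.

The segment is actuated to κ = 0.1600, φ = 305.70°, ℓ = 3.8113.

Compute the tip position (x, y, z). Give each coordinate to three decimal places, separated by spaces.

0.657 -0.915 3.579

θ = κ·ℓ = 0.1600 × 3.8113 = 0.60981 rad
ρ = (1 − cos θ)/κ = (1 − 0.81976)/0.1600 = 1.12651
z = sin θ / κ = 0.57271/0.1600 = 3.57944
x = ρ cos φ = 1.12651 × cos(305.70°) = 0.65737
y = ρ sin φ = 1.12651 × sin(305.70°) = -0.91482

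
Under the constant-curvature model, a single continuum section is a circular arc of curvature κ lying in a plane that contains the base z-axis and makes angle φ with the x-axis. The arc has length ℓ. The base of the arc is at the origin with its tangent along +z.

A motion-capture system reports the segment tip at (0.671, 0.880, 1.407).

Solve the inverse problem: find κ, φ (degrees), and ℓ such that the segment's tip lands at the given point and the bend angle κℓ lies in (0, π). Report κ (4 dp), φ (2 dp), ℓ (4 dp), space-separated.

0.6907 52.67 1.9298

ρ = √(x²+y²) = √(0.671² + 0.880²) = 1.10663
φ = atan2(y, x) mod 360° = atan2(0.880, 0.671) = 52.6745°
|p|² = ρ² + z² = 1.10663² + 1.407² = 3.20429
κ = 2ρ / |p|² = 2×1.10663 / 3.20429 = 0.69072
θ = 2·atan2(ρ, z) = 2·atan2(1.10663, 1.407) = 1.33294 rad
ℓ = θ/κ = 1.33294/0.69072 = 1.92977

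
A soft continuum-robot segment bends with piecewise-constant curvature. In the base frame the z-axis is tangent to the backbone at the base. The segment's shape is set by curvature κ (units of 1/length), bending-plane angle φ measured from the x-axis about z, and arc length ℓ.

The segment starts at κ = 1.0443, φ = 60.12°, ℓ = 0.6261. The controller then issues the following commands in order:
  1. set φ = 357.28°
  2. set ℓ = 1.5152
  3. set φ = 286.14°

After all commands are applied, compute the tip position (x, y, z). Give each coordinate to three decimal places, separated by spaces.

initial: κ=1.0443, φ=60.12°, ℓ=0.6261
cmd 1: set φ=357.28° → (κ,φ,ℓ)=(1.0443,357.28°,0.6261) → tip=(0.1973,-0.0094,0.5824)
cmd 2: set ℓ=1.5152 → (κ,φ,ℓ)=(1.0443,357.28°,1.5152) → tip=(0.9675,-0.0460,0.9575)
cmd 3: set φ=286.14° → (κ,φ,ℓ)=(1.0443,286.14°,1.5152) → tip=(0.2693,-0.9304,0.9575)

0.269 -0.930 0.958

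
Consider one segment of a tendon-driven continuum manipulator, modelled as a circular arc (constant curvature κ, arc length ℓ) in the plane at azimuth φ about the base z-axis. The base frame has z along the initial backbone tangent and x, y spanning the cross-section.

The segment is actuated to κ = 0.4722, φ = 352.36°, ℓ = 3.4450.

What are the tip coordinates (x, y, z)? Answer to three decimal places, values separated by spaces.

θ = κ·ℓ = 0.4722 × 3.4450 = 1.62673 rad
ρ = (1 − cos θ)/κ = (1 − -0.05590)/0.4722 = 2.23614
z = sin θ / κ = 0.99844/0.4722 = 2.11443
x = ρ cos φ = 2.23614 × cos(352.36°) = 2.21629
y = ρ sin φ = 2.23614 × sin(352.36°) = -0.29729

2.216 -0.297 2.114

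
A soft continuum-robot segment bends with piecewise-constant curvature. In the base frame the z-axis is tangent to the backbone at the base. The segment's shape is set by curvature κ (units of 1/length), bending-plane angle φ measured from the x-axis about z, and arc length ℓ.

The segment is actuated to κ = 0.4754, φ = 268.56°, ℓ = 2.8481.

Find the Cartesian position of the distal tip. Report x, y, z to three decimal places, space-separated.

θ = κ·ℓ = 0.4754 × 2.8481 = 1.35399 rad
ρ = (1 − cos θ)/κ = (1 − 0.21512)/0.4754 = 1.65100
z = sin θ / κ = 0.97659/0.4754 = 2.05425
x = ρ cos φ = 1.65100 × cos(268.56°) = -0.04149
y = ρ sin φ = 1.65100 × sin(268.56°) = -1.65048

-0.041 -1.650 2.054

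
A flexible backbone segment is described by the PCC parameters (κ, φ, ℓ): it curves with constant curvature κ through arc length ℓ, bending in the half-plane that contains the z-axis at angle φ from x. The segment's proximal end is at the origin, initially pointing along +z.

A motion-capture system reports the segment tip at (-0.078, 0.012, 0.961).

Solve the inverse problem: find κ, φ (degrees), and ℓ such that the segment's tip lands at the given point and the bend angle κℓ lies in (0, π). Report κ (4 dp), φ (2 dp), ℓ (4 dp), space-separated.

ρ = √(x²+y²) = √(-0.078² + 0.012²) = 0.07892
φ = atan2(y, x) mod 360° = atan2(0.012, -0.078) = 171.2538°
|p|² = ρ² + z² = 0.07892² + 0.961² = 0.92975
κ = 2ρ / |p|² = 2×0.07892 / 0.92975 = 0.16976
θ = 2·atan2(ρ, z) = 2·atan2(0.07892, 0.961) = 0.16387 rad
ℓ = θ/κ = 0.16387/0.16976 = 0.96531

0.1698 171.25 0.9653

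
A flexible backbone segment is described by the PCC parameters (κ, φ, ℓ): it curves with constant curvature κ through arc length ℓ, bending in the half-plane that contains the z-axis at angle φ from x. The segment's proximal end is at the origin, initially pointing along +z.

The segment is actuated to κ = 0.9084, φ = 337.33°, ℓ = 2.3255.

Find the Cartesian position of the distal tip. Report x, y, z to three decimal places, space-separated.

1.540 -0.643 0.943

θ = κ·ℓ = 0.9084 × 2.3255 = 2.11248 rad
ρ = (1 − cos θ)/κ = (1 − -0.51558)/0.9084 = 1.66841
z = sin θ / κ = 0.85684/0.9084 = 0.94324
x = ρ cos φ = 1.66841 × cos(337.33°) = 1.53951
y = ρ sin φ = 1.66841 × sin(337.33°) = -0.64304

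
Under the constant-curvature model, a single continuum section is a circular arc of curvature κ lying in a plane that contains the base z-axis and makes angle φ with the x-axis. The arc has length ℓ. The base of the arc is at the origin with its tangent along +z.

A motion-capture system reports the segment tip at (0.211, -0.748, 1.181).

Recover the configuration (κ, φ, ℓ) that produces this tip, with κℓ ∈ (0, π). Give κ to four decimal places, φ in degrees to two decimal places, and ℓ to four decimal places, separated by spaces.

ρ = √(x²+y²) = √(0.211² + -0.748²) = 0.77719
φ = atan2(y, x) mod 360° = atan2(-0.748, 0.211) = 285.7530°
|p|² = ρ² + z² = 0.77719² + 1.181² = 1.99879
κ = 2ρ / |p|² = 2×0.77719 / 1.99879 = 0.77766
θ = 2·atan2(ρ, z) = 2·atan2(0.77719, 1.181) = 1.16407 rad
ℓ = θ/κ = 1.16407/0.77766 = 1.49688

0.7777 285.75 1.4969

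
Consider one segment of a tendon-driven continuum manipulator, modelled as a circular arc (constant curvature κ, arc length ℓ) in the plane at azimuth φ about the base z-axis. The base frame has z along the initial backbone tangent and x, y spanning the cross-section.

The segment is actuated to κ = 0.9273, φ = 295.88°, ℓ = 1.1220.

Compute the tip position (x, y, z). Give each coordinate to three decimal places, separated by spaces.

θ = κ·ℓ = 0.9273 × 1.1220 = 1.04043 rad
ρ = (1 − cos θ)/κ = (1 − 0.50585)/0.9273 = 0.53289
z = sin θ / κ = 0.86262/0.9273 = 0.93025
x = ρ cos φ = 0.53289 × cos(295.88°) = 0.23260
y = ρ sin φ = 0.53289 × sin(295.88°) = -0.47945

0.233 -0.479 0.930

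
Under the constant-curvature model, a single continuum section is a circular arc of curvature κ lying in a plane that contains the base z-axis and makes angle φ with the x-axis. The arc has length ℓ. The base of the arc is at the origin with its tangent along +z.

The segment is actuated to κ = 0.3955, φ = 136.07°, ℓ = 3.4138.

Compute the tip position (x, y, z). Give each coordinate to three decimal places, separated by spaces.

θ = κ·ℓ = 0.3955 × 3.4138 = 1.35016 rad
ρ = (1 − cos θ)/κ = (1 − 0.21885)/0.3955 = 1.97509
z = sin θ / κ = 0.97576/0.3955 = 2.46715
x = ρ cos φ = 1.97509 × cos(136.07°) = -1.42243
y = ρ sin φ = 1.97509 × sin(136.07°) = 1.37027

-1.422 1.370 2.467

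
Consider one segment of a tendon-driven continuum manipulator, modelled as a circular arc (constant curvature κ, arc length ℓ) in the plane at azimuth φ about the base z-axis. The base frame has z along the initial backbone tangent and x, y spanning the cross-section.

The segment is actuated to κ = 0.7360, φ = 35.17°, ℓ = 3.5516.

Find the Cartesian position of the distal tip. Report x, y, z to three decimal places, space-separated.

θ = κ·ℓ = 0.7360 × 3.5516 = 2.61398 rad
ρ = (1 − cos θ)/κ = (1 − -0.86401)/0.7360 = 2.53262
z = sin θ / κ = 0.50347/0.7360 = 0.68407
x = ρ cos φ = 2.53262 × cos(35.17°) = 2.07028
y = ρ sin φ = 2.53262 × sin(35.17°) = 1.45880

2.070 1.459 0.684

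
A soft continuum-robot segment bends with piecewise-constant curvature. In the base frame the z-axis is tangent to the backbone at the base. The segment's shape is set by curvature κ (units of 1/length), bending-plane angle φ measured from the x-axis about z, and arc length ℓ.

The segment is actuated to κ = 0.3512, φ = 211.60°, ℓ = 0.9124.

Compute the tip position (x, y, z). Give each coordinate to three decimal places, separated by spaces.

θ = κ·ℓ = 0.3512 × 0.9124 = 0.32043 rad
ρ = (1 − cos θ)/κ = (1 − 0.94910)/0.3512 = 0.14494
z = sin θ / κ = 0.31498/0.3512 = 0.89687
x = ρ cos φ = 0.14494 × cos(211.60°) = -0.12345
y = ρ sin φ = 0.14494 × sin(211.60°) = -0.07594

-0.123 -0.076 0.897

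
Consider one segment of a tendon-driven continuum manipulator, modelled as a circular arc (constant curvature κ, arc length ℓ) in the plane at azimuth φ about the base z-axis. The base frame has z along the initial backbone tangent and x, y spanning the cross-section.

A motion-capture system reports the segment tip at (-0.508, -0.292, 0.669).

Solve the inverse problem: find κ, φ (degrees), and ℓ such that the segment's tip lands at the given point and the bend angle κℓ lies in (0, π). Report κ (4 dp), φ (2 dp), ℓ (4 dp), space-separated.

ρ = √(x²+y²) = √(-0.508² + -0.292²) = 0.58594
φ = atan2(y, x) mod 360° = atan2(-0.292, -0.508) = 209.8904°
|p|² = ρ² + z² = 0.58594² + 0.669² = 0.79089
κ = 2ρ / |p|² = 2×0.58594 / 0.79089 = 1.48173
θ = 2·atan2(ρ, z) = 2·atan2(0.58594, 0.669) = 1.43862 rad
ℓ = θ/κ = 1.43862/1.48173 = 0.97091

1.4817 209.89 0.9709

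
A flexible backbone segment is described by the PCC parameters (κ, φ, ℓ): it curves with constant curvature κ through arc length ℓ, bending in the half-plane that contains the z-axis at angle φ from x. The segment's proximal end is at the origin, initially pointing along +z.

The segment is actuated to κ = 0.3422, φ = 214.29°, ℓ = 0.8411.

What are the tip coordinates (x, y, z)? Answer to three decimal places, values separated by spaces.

-0.099 -0.068 0.830

θ = κ·ℓ = 0.3422 × 0.8411 = 0.28782 rad
ρ = (1 − cos θ)/κ = (1 − 0.95886)/0.3422 = 0.12021
z = sin θ / κ = 0.28387/0.3422 = 0.82953
x = ρ cos φ = 0.12021 × cos(214.29°) = -0.09932
y = ρ sin φ = 0.12021 × sin(214.29°) = -0.06772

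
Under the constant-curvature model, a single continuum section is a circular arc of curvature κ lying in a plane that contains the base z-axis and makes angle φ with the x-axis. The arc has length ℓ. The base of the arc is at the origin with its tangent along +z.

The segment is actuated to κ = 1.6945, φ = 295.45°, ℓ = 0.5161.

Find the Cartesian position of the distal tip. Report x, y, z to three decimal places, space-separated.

θ = κ·ℓ = 1.6945 × 0.5161 = 0.87453 rad
ρ = (1 − cos θ)/κ = (1 − 0.64136)/1.6945 = 0.21165
z = sin θ / κ = 0.76724/1.6945 = 0.45278
x = ρ cos φ = 0.21165 × cos(295.45°) = 0.09095
y = ρ sin φ = 0.21165 × sin(295.45°) = -0.19111

0.091 -0.191 0.453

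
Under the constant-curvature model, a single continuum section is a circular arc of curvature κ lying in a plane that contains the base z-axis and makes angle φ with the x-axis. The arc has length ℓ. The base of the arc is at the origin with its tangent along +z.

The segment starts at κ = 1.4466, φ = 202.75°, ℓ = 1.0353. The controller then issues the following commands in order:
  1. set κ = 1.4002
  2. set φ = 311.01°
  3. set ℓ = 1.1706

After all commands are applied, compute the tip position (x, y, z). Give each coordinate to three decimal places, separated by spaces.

0.501 -0.576 0.713

initial: κ=1.4466, φ=202.75°, ℓ=1.0353
cmd 1: set κ=1.4002 → (κ,φ,ℓ)=(1.4002,202.75°,1.0353) → tip=(-0.5790,-0.2428,0.7089)
cmd 2: set φ=311.01° → (κ,φ,ℓ)=(1.4002,311.01°,1.0353) → tip=(0.4120,-0.4738,0.7089)
cmd 3: set ℓ=1.1706 → (κ,φ,ℓ)=(1.4002,311.01°,1.1706) → tip=(0.5006,-0.5757,0.7125)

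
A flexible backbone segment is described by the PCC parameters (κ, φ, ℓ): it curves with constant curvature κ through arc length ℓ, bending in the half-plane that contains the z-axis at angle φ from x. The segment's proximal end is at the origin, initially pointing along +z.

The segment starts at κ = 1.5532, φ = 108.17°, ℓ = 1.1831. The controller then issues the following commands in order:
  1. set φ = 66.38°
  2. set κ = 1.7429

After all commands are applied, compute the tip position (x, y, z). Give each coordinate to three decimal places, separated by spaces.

0.338 0.774 0.506

initial: κ=1.5532, φ=108.17°, ℓ=1.1831
cmd 1: set φ=66.38° → (κ,φ,ℓ)=(1.5532,66.38°,1.1831) → tip=(0.3260,0.7454,0.6211)
cmd 2: set κ=1.7429 → (κ,φ,ℓ)=(1.7429,66.38°,1.1831) → tip=(0.3383,0.7737,0.5059)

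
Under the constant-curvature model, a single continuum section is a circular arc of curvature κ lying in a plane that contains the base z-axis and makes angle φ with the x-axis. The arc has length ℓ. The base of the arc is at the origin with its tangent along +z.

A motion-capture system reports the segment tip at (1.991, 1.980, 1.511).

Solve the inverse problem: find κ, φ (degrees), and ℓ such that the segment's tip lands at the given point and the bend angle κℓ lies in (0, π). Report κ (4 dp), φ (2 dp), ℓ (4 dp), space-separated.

0.5523 44.84 3.9003

ρ = √(x²+y²) = √(1.991² + 1.980²) = 2.80793
φ = atan2(y, x) mod 360° = atan2(1.980, 1.991) = 44.8413°
|p|² = ρ² + z² = 2.80793² + 1.511² = 10.16760
κ = 2ρ / |p|² = 2×2.80793 / 10.16760 = 0.55233
θ = 2·atan2(ρ, z) = 2·atan2(2.80793, 1.511) = 2.15424 rad
ℓ = θ/κ = 2.15424/0.55233 = 3.90029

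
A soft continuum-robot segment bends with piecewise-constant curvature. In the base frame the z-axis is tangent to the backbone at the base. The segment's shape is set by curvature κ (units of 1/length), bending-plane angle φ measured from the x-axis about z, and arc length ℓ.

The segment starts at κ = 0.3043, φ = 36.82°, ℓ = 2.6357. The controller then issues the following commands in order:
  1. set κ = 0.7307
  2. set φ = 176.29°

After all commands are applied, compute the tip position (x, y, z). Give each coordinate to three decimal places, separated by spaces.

-1.841 0.119 1.283

initial: κ=0.3043, φ=36.82°, ℓ=2.6357
cmd 1: set κ=0.7307 → (κ,φ,ℓ)=(0.7307,36.82°,2.6357) → tip=(1.4765,1.1053,1.2832)
cmd 2: set φ=176.29° → (κ,φ,ℓ)=(0.7307,176.29°,2.6357) → tip=(-1.8405,0.1193,1.2832)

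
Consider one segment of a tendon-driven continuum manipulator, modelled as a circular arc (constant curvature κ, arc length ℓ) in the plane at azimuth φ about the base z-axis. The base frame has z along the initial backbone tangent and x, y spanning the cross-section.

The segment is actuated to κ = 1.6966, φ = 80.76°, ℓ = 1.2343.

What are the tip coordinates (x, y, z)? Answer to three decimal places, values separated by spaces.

0.142 0.873 0.511

θ = κ·ℓ = 1.6966 × 1.2343 = 2.09411 rad
ρ = (1 − cos θ)/κ = (1 − -0.49976)/1.6966 = 0.88398
z = sin θ / κ = 0.86617/1.6966 = 0.51053
x = ρ cos φ = 0.88398 × cos(80.76°) = 0.14194
y = ρ sin φ = 0.88398 × sin(80.76°) = 0.87251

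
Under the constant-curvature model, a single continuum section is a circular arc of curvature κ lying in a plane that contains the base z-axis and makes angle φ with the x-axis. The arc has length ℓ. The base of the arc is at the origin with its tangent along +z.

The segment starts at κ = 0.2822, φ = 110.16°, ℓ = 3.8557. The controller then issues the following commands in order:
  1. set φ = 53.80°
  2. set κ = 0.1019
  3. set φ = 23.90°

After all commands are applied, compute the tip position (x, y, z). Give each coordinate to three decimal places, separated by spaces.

0.684 0.303 3.757

initial: κ=0.2822, φ=110.16°, ℓ=3.8557
cmd 1: set φ=53.80° → (κ,φ,ℓ)=(0.2822,53.80°,3.8557) → tip=(1.1214,1.5322,3.1387)
cmd 2: set κ=0.1019 → (κ,φ,ℓ)=(0.1019,53.80°,3.8557) → tip=(0.4416,0.6034,3.7573)
cmd 3: set φ=23.90° → (κ,φ,ℓ)=(0.1019,23.90°,3.8557) → tip=(0.6836,0.3029,3.7573)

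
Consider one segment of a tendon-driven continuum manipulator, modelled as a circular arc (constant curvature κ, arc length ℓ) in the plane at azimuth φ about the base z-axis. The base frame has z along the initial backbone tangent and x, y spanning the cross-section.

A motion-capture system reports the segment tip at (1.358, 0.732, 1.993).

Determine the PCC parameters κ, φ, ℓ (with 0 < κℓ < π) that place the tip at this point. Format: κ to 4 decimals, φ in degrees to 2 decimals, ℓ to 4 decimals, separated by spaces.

ρ = √(x²+y²) = √(1.358² + 0.732²) = 1.54272
φ = atan2(y, x) mod 360° = atan2(0.732, 1.358) = 28.3259°
|p|² = ρ² + z² = 1.54272² + 1.993² = 6.35204
κ = 2ρ / |p|² = 2×1.54272 / 6.35204 = 0.48574
θ = 2·atan2(ρ, z) = 2·atan2(1.54272, 1.993) = 1.31746 rad
ℓ = θ/κ = 1.31746/0.48574 = 2.71227

0.4857 28.33 2.7123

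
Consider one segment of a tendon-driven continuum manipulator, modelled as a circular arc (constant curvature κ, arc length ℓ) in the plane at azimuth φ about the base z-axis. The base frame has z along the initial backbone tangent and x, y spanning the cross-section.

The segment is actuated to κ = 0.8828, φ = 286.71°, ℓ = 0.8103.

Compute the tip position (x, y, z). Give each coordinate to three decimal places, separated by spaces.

0.080 -0.266 0.743

θ = κ·ℓ = 0.8828 × 0.8103 = 0.71533 rad
ρ = (1 − cos θ)/κ = (1 − 0.75487)/0.8828 = 0.27767
z = sin θ / κ = 0.65587/0.8828 = 0.74294
x = ρ cos φ = 0.27767 × cos(286.71°) = 0.07984
y = ρ sin φ = 0.27767 × sin(286.71°) = -0.26594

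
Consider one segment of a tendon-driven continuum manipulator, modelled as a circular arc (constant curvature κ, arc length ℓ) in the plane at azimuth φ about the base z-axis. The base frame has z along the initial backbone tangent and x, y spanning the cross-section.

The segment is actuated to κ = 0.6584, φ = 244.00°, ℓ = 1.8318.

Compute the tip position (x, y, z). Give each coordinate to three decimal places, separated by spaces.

θ = κ·ℓ = 0.6584 × 1.8318 = 1.20606 rad
ρ = (1 − cos θ)/κ = (1 − 0.35671)/0.6584 = 0.97706
z = sin θ / κ = 0.93422/0.6584 = 1.41892
x = ρ cos φ = 0.97706 × cos(244.00°) = -0.42831
y = ρ sin φ = 0.97706 × sin(244.00°) = -0.87817

-0.428 -0.878 1.419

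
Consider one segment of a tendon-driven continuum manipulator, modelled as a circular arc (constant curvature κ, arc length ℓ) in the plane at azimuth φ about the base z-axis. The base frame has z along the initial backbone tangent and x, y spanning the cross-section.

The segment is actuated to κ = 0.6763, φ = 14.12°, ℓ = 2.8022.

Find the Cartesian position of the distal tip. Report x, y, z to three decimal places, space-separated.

1.891 0.476 1.402

θ = κ·ℓ = 0.6763 × 2.8022 = 1.89513 rad
ρ = (1 − cos θ)/κ = (1 − -0.31868)/0.6763 = 1.94984
z = sin θ / κ = 0.94786/0.6763 = 1.40154
x = ρ cos φ = 1.94984 × cos(14.12°) = 1.89093
y = ρ sin φ = 1.94984 × sin(14.12°) = 0.47567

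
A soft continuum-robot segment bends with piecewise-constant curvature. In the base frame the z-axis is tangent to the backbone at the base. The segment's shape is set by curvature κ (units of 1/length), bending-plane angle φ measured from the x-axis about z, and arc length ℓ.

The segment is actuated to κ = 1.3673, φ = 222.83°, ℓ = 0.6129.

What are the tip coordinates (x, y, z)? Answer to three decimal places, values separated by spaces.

-0.178 -0.165 0.544

θ = κ·ℓ = 1.3673 × 0.6129 = 0.83802 rad
ρ = (1 − cos θ)/κ = (1 − 0.66894)/1.3673 = 0.24213
z = sin θ / κ = 0.74332/1.3673 = 0.54364
x = ρ cos φ = 0.24213 × cos(222.83°) = -0.17757
y = ρ sin φ = 0.24213 × sin(222.83°) = -0.16461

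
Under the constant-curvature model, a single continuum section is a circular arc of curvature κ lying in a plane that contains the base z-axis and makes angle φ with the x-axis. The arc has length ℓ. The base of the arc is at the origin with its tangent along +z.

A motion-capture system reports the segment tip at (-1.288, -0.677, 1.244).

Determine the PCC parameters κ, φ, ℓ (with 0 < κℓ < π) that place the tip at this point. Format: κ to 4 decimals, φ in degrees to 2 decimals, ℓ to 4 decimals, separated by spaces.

ρ = √(x²+y²) = √(-1.288² + -0.677²) = 1.45509
φ = atan2(y, x) mod 360° = atan2(-0.677, -1.288) = 207.7274°
|p|² = ρ² + z² = 1.45509² + 1.244² = 3.66481
κ = 2ρ / |p|² = 2×1.45509 / 3.66481 = 0.79409
θ = 2·atan2(ρ, z) = 2·atan2(1.45509, 1.244) = 1.72689 rad
ℓ = θ/κ = 1.72689/0.79409 = 2.17469

0.7941 207.73 2.1747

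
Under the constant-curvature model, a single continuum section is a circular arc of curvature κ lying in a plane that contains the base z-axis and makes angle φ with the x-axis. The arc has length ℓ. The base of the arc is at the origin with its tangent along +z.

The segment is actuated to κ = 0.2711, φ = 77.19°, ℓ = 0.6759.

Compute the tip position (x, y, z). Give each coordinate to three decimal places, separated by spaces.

0.014 0.060 0.672

θ = κ·ℓ = 0.2711 × 0.6759 = 0.18324 rad
ρ = (1 − cos θ)/κ = (1 − 0.98326)/0.2711 = 0.06175
z = sin θ / κ = 0.18221/0.2711 = 0.67212
x = ρ cos φ = 0.06175 × cos(77.19°) = 0.01369
y = ρ sin φ = 0.06175 × sin(77.19°) = 0.06021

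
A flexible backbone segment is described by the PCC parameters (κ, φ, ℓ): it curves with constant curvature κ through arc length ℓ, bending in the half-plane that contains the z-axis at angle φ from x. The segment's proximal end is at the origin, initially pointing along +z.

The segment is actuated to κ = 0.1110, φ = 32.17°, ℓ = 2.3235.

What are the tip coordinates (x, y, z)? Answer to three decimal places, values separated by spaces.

θ = κ·ℓ = 0.1110 × 2.3235 = 0.25791 rad
ρ = (1 − cos θ)/κ = (1 − 0.96693)/0.1110 = 0.29797
z = sin θ / κ = 0.25506/0.1110 = 2.29783
x = ρ cos φ = 0.29797 × cos(32.17°) = 0.25222
y = ρ sin φ = 0.29797 × sin(32.17°) = 0.15865

0.252 0.159 2.298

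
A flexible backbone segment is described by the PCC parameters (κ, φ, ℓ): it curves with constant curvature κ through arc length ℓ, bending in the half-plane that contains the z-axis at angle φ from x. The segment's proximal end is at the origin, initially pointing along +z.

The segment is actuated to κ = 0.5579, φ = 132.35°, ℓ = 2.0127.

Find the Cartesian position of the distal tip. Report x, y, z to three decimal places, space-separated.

θ = κ·ℓ = 0.5579 × 2.0127 = 1.12289 rad
ρ = (1 − cos θ)/κ = (1 − 0.43308)/0.5579 = 1.01616
z = sin θ / κ = 0.90135/0.5579 = 1.61562
x = ρ cos φ = 1.01616 × cos(132.35°) = -0.68454
y = ρ sin φ = 1.01616 × sin(132.35°) = 0.75099

-0.685 0.751 1.616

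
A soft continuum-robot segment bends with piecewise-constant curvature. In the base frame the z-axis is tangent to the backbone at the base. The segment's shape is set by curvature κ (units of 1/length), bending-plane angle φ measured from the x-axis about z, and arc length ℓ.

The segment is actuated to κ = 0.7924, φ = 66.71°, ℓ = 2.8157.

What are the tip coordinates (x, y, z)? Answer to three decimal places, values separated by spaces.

θ = κ·ℓ = 0.7924 × 2.8157 = 2.23116 rad
ρ = (1 − cos θ)/κ = (1 − -0.61340)/0.7924 = 2.03610
z = sin θ / κ = 0.78977/0.7924 = 0.99668
x = ρ cos φ = 2.03610 × cos(66.71°) = 0.80504
y = ρ sin φ = 2.03610 × sin(66.71°) = 1.87019

0.805 1.870 0.997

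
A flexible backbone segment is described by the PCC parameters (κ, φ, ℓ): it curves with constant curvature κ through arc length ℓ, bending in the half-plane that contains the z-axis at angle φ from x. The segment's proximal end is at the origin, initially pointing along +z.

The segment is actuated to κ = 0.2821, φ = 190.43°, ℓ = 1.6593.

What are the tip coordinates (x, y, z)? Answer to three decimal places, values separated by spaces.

-0.375 -0.069 1.599

θ = κ·ℓ = 0.2821 × 1.6593 = 0.46809 rad
ρ = (1 − cos θ)/κ = (1 − 0.89243)/0.2821 = 0.38131
z = sin θ / κ = 0.45118/0.2821 = 1.59937
x = ρ cos φ = 0.38131 × cos(190.43°) = -0.37501
y = ρ sin φ = 0.38131 × sin(190.43°) = -0.06903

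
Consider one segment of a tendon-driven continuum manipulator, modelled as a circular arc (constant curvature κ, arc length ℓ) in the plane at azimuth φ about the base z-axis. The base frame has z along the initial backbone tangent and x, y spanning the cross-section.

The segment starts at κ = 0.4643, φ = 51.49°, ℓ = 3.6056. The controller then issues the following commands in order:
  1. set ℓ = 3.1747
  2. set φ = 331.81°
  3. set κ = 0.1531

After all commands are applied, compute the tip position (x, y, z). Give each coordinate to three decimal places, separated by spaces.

initial: κ=0.4643, φ=51.49°, ℓ=3.6056
cmd 1: set ℓ=3.1747 → (κ,φ,ℓ)=(0.4643,51.49°,3.1747) → tip=(1.2115,1.5225,2.1437)
cmd 2: set φ=331.81° → (κ,φ,ℓ)=(0.4643,331.81°,3.1747) → tip=(1.7149,-0.9191,2.1437)
cmd 3: set κ=0.1531 → (κ,φ,ℓ)=(0.1531,331.81°,3.1747) → tip=(0.6667,-0.3573,3.0512)

0.667 -0.357 3.051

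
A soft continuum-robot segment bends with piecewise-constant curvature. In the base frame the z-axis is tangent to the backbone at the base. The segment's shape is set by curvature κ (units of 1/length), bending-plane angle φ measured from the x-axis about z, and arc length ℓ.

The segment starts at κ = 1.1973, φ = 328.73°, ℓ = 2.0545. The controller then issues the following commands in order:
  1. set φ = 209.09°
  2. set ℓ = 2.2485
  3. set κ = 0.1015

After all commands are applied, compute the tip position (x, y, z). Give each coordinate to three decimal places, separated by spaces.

initial: κ=1.1973, φ=328.73°, ℓ=2.0545
cmd 1: set φ=209.09° → (κ,φ,ℓ)=(1.1973,209.09°,2.0545) → tip=(-1.2966,-0.7214,0.5263)
cmd 2: set ℓ=2.2485 → (κ,φ,ℓ)=(1.1973,209.09°,2.2485) → tip=(-1.3872,-0.7718,0.3629)
cmd 3: set κ=0.1015 → (κ,φ,ℓ)=(0.1015,209.09°,2.2485) → tip=(-0.2232,-0.1242,2.2290)

-0.223 -0.124 2.229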